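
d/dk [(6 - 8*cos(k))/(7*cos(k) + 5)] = 82*sin(k)/(7*cos(k) + 5)^2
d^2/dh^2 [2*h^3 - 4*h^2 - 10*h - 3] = 12*h - 8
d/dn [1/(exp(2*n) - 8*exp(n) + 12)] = 2*(4 - exp(n))*exp(n)/(exp(2*n) - 8*exp(n) + 12)^2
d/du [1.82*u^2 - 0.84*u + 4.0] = 3.64*u - 0.84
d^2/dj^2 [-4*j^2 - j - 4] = -8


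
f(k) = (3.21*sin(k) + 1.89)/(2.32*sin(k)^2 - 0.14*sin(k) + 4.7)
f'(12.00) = 0.51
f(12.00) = 0.03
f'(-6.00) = 0.50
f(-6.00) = 0.58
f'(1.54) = -0.00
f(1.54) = 0.74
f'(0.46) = 0.34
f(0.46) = 0.65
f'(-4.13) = -0.04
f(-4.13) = 0.74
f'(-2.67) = -0.58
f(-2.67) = 0.08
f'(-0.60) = 0.49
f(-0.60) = 0.01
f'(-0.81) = 0.34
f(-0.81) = -0.07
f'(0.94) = 0.05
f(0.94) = 0.73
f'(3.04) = -0.65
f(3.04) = 0.47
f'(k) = (-4.64*sin(k)*cos(k) + 0.14*cos(k))*(3.21*sin(k) + 1.89)/(2.32*sin(k)^2 - 0.14*sin(k) + 4.7)^2 + 3.21*cos(k)/(2.32*sin(k)^2 - 0.14*sin(k) + 4.7)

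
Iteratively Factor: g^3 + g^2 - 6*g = (g)*(g^2 + g - 6) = g*(g + 3)*(g - 2)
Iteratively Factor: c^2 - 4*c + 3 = (c - 1)*(c - 3)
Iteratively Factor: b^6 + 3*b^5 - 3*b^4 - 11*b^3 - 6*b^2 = (b + 1)*(b^5 + 2*b^4 - 5*b^3 - 6*b^2) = b*(b + 1)*(b^4 + 2*b^3 - 5*b^2 - 6*b) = b*(b + 1)*(b + 3)*(b^3 - b^2 - 2*b) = b^2*(b + 1)*(b + 3)*(b^2 - b - 2) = b^2*(b + 1)^2*(b + 3)*(b - 2)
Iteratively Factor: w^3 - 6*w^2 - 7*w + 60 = (w + 3)*(w^2 - 9*w + 20) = (w - 5)*(w + 3)*(w - 4)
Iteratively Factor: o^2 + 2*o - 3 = (o - 1)*(o + 3)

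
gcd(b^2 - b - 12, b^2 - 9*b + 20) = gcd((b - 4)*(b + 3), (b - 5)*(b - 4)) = b - 4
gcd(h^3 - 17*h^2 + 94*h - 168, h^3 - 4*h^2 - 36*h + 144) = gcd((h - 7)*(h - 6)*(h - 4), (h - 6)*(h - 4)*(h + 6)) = h^2 - 10*h + 24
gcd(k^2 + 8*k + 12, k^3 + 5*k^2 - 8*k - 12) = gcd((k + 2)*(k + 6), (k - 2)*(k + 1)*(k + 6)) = k + 6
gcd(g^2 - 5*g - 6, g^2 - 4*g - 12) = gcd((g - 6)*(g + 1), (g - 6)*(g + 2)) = g - 6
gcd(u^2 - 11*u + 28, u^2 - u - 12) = u - 4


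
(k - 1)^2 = k^2 - 2*k + 1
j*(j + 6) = j^2 + 6*j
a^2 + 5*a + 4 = (a + 1)*(a + 4)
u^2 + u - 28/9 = (u - 4/3)*(u + 7/3)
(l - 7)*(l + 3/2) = l^2 - 11*l/2 - 21/2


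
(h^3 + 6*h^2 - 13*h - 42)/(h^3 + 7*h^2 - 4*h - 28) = (h - 3)/(h - 2)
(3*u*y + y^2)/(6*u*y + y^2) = (3*u + y)/(6*u + y)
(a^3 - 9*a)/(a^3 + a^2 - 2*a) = (a^2 - 9)/(a^2 + a - 2)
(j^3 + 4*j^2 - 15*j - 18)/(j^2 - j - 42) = (j^2 - 2*j - 3)/(j - 7)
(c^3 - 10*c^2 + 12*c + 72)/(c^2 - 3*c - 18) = (c^2 - 4*c - 12)/(c + 3)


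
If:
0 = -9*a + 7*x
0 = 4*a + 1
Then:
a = -1/4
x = -9/28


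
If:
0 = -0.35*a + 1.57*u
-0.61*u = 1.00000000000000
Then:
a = -7.35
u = -1.64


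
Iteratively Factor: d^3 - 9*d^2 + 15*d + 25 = (d + 1)*(d^2 - 10*d + 25) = (d - 5)*(d + 1)*(d - 5)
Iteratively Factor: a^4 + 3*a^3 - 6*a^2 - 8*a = (a + 1)*(a^3 + 2*a^2 - 8*a) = (a + 1)*(a + 4)*(a^2 - 2*a) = (a - 2)*(a + 1)*(a + 4)*(a)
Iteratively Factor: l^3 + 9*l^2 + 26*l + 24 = (l + 3)*(l^2 + 6*l + 8) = (l + 2)*(l + 3)*(l + 4)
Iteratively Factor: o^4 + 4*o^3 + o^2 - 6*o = (o + 2)*(o^3 + 2*o^2 - 3*o) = (o - 1)*(o + 2)*(o^2 + 3*o) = o*(o - 1)*(o + 2)*(o + 3)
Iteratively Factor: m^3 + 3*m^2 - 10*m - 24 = (m + 2)*(m^2 + m - 12) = (m + 2)*(m + 4)*(m - 3)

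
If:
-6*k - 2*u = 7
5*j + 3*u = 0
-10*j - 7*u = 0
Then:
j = 0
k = -7/6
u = 0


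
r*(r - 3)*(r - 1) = r^3 - 4*r^2 + 3*r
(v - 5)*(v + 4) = v^2 - v - 20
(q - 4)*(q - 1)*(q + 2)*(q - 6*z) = q^4 - 6*q^3*z - 3*q^3 + 18*q^2*z - 6*q^2 + 36*q*z + 8*q - 48*z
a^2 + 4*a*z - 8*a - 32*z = (a - 8)*(a + 4*z)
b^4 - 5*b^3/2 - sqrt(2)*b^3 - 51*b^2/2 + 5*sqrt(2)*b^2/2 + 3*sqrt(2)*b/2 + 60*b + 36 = (b - 3)*(b + 1/2)*(b - 4*sqrt(2))*(b + 3*sqrt(2))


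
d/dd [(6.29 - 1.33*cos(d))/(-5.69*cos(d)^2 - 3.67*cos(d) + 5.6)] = (7.5677*cos(d)^2 - 71.5802*cos(d) - 15.6363)*sin(d)/(32.3761*cos(d)^4 + 41.7646*cos(d)^3 - 50.2591*cos(d)^2 - 41.104*cos(d) + 31.36)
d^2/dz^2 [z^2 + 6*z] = 2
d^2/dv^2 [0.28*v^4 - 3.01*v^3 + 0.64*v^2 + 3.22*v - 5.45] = 3.36*v^2 - 18.06*v + 1.28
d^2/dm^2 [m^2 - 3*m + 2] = 2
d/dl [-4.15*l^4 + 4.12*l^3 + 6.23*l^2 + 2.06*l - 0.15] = -16.6*l^3 + 12.36*l^2 + 12.46*l + 2.06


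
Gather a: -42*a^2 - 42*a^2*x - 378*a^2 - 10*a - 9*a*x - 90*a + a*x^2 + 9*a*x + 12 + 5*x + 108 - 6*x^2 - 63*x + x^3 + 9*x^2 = a^2*(-42*x - 420) + a*(x^2 - 100) + x^3 + 3*x^2 - 58*x + 120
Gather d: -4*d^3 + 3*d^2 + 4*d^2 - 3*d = -4*d^3 + 7*d^2 - 3*d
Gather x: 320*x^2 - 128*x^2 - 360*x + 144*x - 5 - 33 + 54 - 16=192*x^2 - 216*x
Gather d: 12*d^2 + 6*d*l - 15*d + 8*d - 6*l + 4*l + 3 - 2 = 12*d^2 + d*(6*l - 7) - 2*l + 1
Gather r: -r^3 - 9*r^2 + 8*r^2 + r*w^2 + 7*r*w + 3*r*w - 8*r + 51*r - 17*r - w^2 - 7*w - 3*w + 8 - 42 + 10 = -r^3 - r^2 + r*(w^2 + 10*w + 26) - w^2 - 10*w - 24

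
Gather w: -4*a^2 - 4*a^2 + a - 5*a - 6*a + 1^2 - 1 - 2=-8*a^2 - 10*a - 2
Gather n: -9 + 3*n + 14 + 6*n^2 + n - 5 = 6*n^2 + 4*n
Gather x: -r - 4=-r - 4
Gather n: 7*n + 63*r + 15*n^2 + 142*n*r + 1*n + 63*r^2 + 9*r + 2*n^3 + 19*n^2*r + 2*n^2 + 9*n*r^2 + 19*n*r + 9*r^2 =2*n^3 + n^2*(19*r + 17) + n*(9*r^2 + 161*r + 8) + 72*r^2 + 72*r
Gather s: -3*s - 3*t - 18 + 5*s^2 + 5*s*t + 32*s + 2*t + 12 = 5*s^2 + s*(5*t + 29) - t - 6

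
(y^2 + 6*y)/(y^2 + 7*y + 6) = y/(y + 1)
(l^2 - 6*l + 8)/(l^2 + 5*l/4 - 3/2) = 4*(l^2 - 6*l + 8)/(4*l^2 + 5*l - 6)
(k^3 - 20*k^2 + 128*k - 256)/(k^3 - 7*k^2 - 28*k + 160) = (k - 8)/(k + 5)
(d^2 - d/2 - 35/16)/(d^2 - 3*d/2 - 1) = (-16*d^2 + 8*d + 35)/(8*(-2*d^2 + 3*d + 2))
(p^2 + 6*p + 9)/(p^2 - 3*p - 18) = (p + 3)/(p - 6)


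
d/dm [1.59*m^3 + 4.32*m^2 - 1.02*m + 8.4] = 4.77*m^2 + 8.64*m - 1.02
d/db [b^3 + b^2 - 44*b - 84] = 3*b^2 + 2*b - 44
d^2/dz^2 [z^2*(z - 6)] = 6*z - 12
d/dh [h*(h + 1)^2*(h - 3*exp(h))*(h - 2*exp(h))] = (h + 1)*(-h*(h + 1)*(h - 3*exp(h))*(2*exp(h) - 1) - h*(h + 1)*(h - 2*exp(h))*(3*exp(h) - 1) + 2*h*(h - 3*exp(h))*(h - 2*exp(h)) + (h + 1)*(h - 3*exp(h))*(h - 2*exp(h)))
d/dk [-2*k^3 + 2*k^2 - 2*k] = -6*k^2 + 4*k - 2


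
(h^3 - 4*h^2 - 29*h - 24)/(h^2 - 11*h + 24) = (h^2 + 4*h + 3)/(h - 3)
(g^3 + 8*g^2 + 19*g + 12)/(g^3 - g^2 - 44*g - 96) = (g + 1)/(g - 8)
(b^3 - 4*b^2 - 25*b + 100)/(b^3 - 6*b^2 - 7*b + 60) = (b + 5)/(b + 3)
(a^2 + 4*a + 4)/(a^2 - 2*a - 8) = (a + 2)/(a - 4)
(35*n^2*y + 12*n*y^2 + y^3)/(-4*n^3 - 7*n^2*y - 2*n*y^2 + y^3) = y*(35*n^2 + 12*n*y + y^2)/(-4*n^3 - 7*n^2*y - 2*n*y^2 + y^3)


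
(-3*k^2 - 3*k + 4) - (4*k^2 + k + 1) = -7*k^2 - 4*k + 3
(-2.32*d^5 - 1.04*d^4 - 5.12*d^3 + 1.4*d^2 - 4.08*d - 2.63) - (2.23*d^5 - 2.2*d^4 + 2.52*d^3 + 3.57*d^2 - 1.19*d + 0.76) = -4.55*d^5 + 1.16*d^4 - 7.64*d^3 - 2.17*d^2 - 2.89*d - 3.39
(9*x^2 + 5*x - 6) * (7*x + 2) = 63*x^3 + 53*x^2 - 32*x - 12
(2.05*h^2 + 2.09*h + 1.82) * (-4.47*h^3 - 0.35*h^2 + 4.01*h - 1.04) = -9.1635*h^5 - 10.0598*h^4 - 0.646400000000002*h^3 + 5.6119*h^2 + 5.1246*h - 1.8928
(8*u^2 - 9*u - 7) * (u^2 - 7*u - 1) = 8*u^4 - 65*u^3 + 48*u^2 + 58*u + 7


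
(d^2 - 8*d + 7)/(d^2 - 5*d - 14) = (d - 1)/(d + 2)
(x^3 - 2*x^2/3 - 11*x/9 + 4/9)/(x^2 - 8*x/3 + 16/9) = (3*x^2 + 2*x - 1)/(3*x - 4)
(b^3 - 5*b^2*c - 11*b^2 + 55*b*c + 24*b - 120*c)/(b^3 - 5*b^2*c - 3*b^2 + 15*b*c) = (b - 8)/b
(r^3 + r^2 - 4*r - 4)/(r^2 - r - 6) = (r^2 - r - 2)/(r - 3)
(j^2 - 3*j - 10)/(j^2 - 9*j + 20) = (j + 2)/(j - 4)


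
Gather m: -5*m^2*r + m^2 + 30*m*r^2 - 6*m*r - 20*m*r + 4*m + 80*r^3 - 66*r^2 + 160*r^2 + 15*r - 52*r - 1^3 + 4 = m^2*(1 - 5*r) + m*(30*r^2 - 26*r + 4) + 80*r^3 + 94*r^2 - 37*r + 3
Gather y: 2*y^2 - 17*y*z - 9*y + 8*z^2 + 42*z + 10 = 2*y^2 + y*(-17*z - 9) + 8*z^2 + 42*z + 10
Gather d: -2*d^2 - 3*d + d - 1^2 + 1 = -2*d^2 - 2*d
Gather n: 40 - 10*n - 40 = -10*n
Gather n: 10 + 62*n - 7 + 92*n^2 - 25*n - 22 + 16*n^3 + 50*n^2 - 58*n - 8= 16*n^3 + 142*n^2 - 21*n - 27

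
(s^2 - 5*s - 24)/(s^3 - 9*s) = (s - 8)/(s*(s - 3))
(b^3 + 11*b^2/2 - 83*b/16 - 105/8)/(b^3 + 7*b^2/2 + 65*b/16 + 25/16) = (4*b^2 + 17*b - 42)/(4*b^2 + 9*b + 5)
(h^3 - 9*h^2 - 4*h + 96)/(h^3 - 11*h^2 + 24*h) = (h^2 - h - 12)/(h*(h - 3))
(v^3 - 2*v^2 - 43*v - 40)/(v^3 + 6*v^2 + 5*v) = (v - 8)/v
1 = 1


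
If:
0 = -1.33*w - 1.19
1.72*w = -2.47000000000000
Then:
No Solution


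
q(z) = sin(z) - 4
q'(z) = cos(z)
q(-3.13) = -4.01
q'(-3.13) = -1.00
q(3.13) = -3.99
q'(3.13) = -1.00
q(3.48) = -4.33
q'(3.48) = -0.94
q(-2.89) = -4.25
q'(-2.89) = -0.97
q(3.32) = -4.18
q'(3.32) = -0.98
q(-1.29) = -4.96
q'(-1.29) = 0.28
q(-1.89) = -4.95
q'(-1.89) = -0.31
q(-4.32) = -3.08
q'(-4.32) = -0.38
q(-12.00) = -3.46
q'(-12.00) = 0.84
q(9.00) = -3.59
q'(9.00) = -0.91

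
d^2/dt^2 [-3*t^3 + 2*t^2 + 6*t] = 4 - 18*t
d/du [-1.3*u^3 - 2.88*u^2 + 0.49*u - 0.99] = -3.9*u^2 - 5.76*u + 0.49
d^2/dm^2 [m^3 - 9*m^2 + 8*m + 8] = 6*m - 18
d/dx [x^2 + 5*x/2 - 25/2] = 2*x + 5/2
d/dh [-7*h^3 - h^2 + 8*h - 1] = -21*h^2 - 2*h + 8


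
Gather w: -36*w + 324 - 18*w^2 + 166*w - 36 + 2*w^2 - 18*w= -16*w^2 + 112*w + 288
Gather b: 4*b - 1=4*b - 1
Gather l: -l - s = -l - s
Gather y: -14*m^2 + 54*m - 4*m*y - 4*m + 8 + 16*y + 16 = -14*m^2 + 50*m + y*(16 - 4*m) + 24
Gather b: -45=-45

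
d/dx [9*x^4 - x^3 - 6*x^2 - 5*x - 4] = 36*x^3 - 3*x^2 - 12*x - 5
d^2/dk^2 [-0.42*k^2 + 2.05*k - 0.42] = -0.840000000000000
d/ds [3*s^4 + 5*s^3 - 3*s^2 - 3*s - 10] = 12*s^3 + 15*s^2 - 6*s - 3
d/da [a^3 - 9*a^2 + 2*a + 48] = 3*a^2 - 18*a + 2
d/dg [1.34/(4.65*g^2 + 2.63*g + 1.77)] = (-12.462*g - 3.5242)/(4.65*g^2 + 2.63*g + 1.77)^2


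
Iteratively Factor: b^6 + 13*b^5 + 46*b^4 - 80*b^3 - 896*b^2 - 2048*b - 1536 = (b + 4)*(b^5 + 9*b^4 + 10*b^3 - 120*b^2 - 416*b - 384) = (b + 2)*(b + 4)*(b^4 + 7*b^3 - 4*b^2 - 112*b - 192) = (b + 2)*(b + 4)^2*(b^3 + 3*b^2 - 16*b - 48) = (b + 2)*(b + 4)^3*(b^2 - b - 12) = (b + 2)*(b + 3)*(b + 4)^3*(b - 4)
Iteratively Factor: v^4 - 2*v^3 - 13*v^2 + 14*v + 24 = (v + 1)*(v^3 - 3*v^2 - 10*v + 24) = (v - 2)*(v + 1)*(v^2 - v - 12) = (v - 2)*(v + 1)*(v + 3)*(v - 4)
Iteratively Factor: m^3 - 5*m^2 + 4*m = (m - 1)*(m^2 - 4*m) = (m - 4)*(m - 1)*(m)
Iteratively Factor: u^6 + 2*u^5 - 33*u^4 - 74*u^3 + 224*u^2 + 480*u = (u + 4)*(u^5 - 2*u^4 - 25*u^3 + 26*u^2 + 120*u) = (u + 2)*(u + 4)*(u^4 - 4*u^3 - 17*u^2 + 60*u) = (u - 5)*(u + 2)*(u + 4)*(u^3 + u^2 - 12*u) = u*(u - 5)*(u + 2)*(u + 4)*(u^2 + u - 12) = u*(u - 5)*(u + 2)*(u + 4)^2*(u - 3)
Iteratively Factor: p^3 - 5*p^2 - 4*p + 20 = (p - 5)*(p^2 - 4) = (p - 5)*(p + 2)*(p - 2)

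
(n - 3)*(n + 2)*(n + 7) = n^3 + 6*n^2 - 13*n - 42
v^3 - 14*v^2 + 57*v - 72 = (v - 8)*(v - 3)^2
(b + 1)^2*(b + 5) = b^3 + 7*b^2 + 11*b + 5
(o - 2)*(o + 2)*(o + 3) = o^3 + 3*o^2 - 4*o - 12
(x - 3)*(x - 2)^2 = x^3 - 7*x^2 + 16*x - 12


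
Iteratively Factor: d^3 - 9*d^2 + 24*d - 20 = (d - 5)*(d^2 - 4*d + 4) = (d - 5)*(d - 2)*(d - 2)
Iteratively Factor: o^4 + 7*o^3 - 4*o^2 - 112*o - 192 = (o + 4)*(o^3 + 3*o^2 - 16*o - 48) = (o - 4)*(o + 4)*(o^2 + 7*o + 12) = (o - 4)*(o + 4)^2*(o + 3)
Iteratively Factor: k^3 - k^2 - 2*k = (k - 2)*(k^2 + k) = k*(k - 2)*(k + 1)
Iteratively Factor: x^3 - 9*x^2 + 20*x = (x - 4)*(x^2 - 5*x) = (x - 5)*(x - 4)*(x)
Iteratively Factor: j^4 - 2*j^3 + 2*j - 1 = (j - 1)*(j^3 - j^2 - j + 1) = (j - 1)^2*(j^2 - 1) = (j - 1)^2*(j + 1)*(j - 1)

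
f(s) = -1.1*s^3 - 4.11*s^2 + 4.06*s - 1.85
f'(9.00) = -337.22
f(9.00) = -1100.12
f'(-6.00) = -65.42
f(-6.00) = 63.43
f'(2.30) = -32.30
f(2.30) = -27.64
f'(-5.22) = -42.95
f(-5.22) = 21.43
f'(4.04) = -83.01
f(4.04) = -125.06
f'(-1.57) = 8.83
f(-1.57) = -14.10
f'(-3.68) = -10.38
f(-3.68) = -17.63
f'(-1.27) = 9.18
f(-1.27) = -11.38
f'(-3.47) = -7.15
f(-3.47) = -19.47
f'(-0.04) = 4.38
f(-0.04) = -2.02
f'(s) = -3.3*s^2 - 8.22*s + 4.06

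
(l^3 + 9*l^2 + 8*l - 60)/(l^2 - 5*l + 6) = (l^2 + 11*l + 30)/(l - 3)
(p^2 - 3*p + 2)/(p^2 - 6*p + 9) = (p^2 - 3*p + 2)/(p^2 - 6*p + 9)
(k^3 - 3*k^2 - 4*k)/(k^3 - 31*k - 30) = k*(k - 4)/(k^2 - k - 30)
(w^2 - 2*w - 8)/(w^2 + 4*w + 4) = (w - 4)/(w + 2)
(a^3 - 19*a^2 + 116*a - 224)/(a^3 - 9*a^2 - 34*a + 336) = (a - 4)/(a + 6)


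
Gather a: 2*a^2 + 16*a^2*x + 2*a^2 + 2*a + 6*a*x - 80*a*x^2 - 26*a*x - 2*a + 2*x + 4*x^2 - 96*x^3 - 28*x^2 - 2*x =a^2*(16*x + 4) + a*(-80*x^2 - 20*x) - 96*x^3 - 24*x^2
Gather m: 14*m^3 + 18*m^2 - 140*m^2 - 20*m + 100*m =14*m^3 - 122*m^2 + 80*m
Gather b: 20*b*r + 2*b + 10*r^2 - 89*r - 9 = b*(20*r + 2) + 10*r^2 - 89*r - 9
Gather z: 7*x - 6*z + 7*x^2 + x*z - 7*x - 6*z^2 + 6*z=7*x^2 + x*z - 6*z^2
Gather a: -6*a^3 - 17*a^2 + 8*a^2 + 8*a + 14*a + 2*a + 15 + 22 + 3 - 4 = -6*a^3 - 9*a^2 + 24*a + 36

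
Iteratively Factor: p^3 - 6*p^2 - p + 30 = (p - 3)*(p^2 - 3*p - 10) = (p - 5)*(p - 3)*(p + 2)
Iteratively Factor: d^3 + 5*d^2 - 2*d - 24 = (d + 3)*(d^2 + 2*d - 8) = (d + 3)*(d + 4)*(d - 2)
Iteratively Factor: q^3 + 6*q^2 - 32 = (q + 4)*(q^2 + 2*q - 8) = (q - 2)*(q + 4)*(q + 4)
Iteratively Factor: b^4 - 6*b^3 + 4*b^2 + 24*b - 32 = (b - 2)*(b^3 - 4*b^2 - 4*b + 16) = (b - 2)*(b + 2)*(b^2 - 6*b + 8) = (b - 4)*(b - 2)*(b + 2)*(b - 2)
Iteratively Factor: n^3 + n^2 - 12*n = (n)*(n^2 + n - 12) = n*(n + 4)*(n - 3)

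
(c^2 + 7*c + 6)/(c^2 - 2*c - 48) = (c + 1)/(c - 8)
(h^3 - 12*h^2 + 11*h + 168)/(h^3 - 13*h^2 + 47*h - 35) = (h^2 - 5*h - 24)/(h^2 - 6*h + 5)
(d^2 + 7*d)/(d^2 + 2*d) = (d + 7)/(d + 2)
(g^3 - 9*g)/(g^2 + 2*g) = (g^2 - 9)/(g + 2)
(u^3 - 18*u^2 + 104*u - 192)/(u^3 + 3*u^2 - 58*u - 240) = (u^2 - 10*u + 24)/(u^2 + 11*u + 30)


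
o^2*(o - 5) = o^3 - 5*o^2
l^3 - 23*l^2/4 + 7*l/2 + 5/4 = (l - 5)*(l - 1)*(l + 1/4)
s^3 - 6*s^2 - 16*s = s*(s - 8)*(s + 2)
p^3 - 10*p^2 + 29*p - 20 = (p - 5)*(p - 4)*(p - 1)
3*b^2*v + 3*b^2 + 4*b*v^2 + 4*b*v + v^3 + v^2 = (b + v)*(3*b + v)*(v + 1)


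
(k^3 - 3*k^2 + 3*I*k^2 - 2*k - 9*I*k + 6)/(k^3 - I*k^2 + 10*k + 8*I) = (k - 3)/(k - 4*I)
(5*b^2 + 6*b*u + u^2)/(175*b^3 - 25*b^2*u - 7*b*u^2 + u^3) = (b + u)/(35*b^2 - 12*b*u + u^2)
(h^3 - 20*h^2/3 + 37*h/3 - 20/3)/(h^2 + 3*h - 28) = (3*h^2 - 8*h + 5)/(3*(h + 7))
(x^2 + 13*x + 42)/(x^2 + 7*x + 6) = (x + 7)/(x + 1)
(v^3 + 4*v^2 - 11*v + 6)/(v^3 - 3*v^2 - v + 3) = (v^2 + 5*v - 6)/(v^2 - 2*v - 3)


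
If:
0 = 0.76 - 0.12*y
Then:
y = 6.33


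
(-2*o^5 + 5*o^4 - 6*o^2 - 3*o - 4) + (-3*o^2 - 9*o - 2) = -2*o^5 + 5*o^4 - 9*o^2 - 12*o - 6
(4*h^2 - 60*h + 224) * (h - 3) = 4*h^3 - 72*h^2 + 404*h - 672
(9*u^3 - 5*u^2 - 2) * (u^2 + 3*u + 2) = 9*u^5 + 22*u^4 + 3*u^3 - 12*u^2 - 6*u - 4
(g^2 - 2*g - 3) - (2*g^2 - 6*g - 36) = -g^2 + 4*g + 33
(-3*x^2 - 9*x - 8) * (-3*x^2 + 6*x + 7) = 9*x^4 + 9*x^3 - 51*x^2 - 111*x - 56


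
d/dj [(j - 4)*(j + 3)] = 2*j - 1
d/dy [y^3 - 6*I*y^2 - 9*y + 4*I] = 3*y^2 - 12*I*y - 9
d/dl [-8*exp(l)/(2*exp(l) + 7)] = -56*exp(l)/(2*exp(l) + 7)^2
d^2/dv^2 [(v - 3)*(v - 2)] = 2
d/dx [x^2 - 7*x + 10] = 2*x - 7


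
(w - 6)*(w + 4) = w^2 - 2*w - 24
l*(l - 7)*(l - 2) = l^3 - 9*l^2 + 14*l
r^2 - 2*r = r*(r - 2)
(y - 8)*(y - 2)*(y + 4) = y^3 - 6*y^2 - 24*y + 64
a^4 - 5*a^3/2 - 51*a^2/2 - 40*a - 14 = (a - 7)*(a + 1/2)*(a + 2)^2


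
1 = 1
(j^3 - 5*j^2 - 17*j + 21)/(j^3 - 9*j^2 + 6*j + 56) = (j^2 + 2*j - 3)/(j^2 - 2*j - 8)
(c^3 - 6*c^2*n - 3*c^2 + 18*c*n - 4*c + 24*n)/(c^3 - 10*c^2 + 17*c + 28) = (c - 6*n)/(c - 7)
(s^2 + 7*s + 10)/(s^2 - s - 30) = (s + 2)/(s - 6)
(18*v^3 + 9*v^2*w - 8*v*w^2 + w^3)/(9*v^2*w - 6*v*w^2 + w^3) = (6*v^2 + 5*v*w - w^2)/(w*(3*v - w))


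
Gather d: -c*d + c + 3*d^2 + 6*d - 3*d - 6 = c + 3*d^2 + d*(3 - c) - 6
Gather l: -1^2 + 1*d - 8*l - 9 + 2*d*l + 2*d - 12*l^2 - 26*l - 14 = 3*d - 12*l^2 + l*(2*d - 34) - 24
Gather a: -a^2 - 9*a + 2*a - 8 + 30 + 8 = -a^2 - 7*a + 30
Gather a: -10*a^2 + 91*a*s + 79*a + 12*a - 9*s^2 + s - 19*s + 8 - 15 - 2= -10*a^2 + a*(91*s + 91) - 9*s^2 - 18*s - 9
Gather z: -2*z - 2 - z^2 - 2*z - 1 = -z^2 - 4*z - 3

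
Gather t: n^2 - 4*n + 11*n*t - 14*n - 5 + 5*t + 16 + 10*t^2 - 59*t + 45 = n^2 - 18*n + 10*t^2 + t*(11*n - 54) + 56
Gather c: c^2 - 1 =c^2 - 1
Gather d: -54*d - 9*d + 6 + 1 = 7 - 63*d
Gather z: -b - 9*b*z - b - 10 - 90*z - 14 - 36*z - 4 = -2*b + z*(-9*b - 126) - 28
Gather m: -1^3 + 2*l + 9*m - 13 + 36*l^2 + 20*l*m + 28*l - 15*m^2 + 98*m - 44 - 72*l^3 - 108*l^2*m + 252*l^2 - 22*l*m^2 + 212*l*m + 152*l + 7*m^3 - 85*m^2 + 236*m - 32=-72*l^3 + 288*l^2 + 182*l + 7*m^3 + m^2*(-22*l - 100) + m*(-108*l^2 + 232*l + 343) - 90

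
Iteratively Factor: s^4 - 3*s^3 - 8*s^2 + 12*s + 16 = (s - 4)*(s^3 + s^2 - 4*s - 4) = (s - 4)*(s + 1)*(s^2 - 4) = (s - 4)*(s - 2)*(s + 1)*(s + 2)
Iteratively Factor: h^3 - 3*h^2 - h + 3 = (h - 1)*(h^2 - 2*h - 3) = (h - 3)*(h - 1)*(h + 1)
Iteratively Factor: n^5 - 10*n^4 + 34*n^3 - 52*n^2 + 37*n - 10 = (n - 1)*(n^4 - 9*n^3 + 25*n^2 - 27*n + 10) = (n - 2)*(n - 1)*(n^3 - 7*n^2 + 11*n - 5) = (n - 2)*(n - 1)^2*(n^2 - 6*n + 5) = (n - 2)*(n - 1)^3*(n - 5)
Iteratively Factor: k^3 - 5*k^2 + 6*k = (k - 2)*(k^2 - 3*k) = (k - 3)*(k - 2)*(k)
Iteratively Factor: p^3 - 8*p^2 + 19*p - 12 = (p - 3)*(p^2 - 5*p + 4) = (p - 4)*(p - 3)*(p - 1)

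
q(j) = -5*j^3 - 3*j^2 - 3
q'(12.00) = -2232.00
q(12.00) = -9075.00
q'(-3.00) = -117.00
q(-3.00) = 105.00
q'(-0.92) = -7.18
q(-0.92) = -1.65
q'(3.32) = -185.26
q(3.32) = -219.04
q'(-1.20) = -14.40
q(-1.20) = 1.32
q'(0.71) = -11.82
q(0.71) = -6.30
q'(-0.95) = -7.84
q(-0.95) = -1.42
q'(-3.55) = -167.74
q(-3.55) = 182.89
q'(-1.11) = -11.82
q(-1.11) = 0.14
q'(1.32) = -34.06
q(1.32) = -19.73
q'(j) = -15*j^2 - 6*j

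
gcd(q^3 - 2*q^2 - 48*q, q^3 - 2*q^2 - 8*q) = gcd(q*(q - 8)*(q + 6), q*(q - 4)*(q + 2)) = q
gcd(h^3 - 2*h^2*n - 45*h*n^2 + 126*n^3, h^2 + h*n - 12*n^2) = h - 3*n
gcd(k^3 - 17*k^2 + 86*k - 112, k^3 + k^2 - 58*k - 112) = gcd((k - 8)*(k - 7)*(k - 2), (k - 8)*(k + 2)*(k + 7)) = k - 8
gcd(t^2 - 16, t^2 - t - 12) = t - 4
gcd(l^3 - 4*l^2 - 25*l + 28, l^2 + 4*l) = l + 4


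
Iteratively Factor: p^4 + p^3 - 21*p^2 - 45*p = (p + 3)*(p^3 - 2*p^2 - 15*p) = (p - 5)*(p + 3)*(p^2 + 3*p) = (p - 5)*(p + 3)^2*(p)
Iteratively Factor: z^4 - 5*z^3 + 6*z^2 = (z - 3)*(z^3 - 2*z^2) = z*(z - 3)*(z^2 - 2*z) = z*(z - 3)*(z - 2)*(z)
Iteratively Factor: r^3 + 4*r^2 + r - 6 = (r + 3)*(r^2 + r - 2) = (r + 2)*(r + 3)*(r - 1)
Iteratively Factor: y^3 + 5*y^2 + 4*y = (y)*(y^2 + 5*y + 4) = y*(y + 4)*(y + 1)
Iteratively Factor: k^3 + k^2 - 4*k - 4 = (k + 2)*(k^2 - k - 2) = (k + 1)*(k + 2)*(k - 2)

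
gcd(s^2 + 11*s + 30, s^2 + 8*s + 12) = s + 6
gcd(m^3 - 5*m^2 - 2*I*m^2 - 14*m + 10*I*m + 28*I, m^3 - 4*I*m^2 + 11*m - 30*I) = m - 2*I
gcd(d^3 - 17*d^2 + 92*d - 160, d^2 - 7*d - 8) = d - 8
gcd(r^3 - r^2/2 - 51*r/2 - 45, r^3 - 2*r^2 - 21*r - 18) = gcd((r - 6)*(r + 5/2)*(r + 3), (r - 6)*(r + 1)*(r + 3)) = r^2 - 3*r - 18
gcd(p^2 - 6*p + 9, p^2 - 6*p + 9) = p^2 - 6*p + 9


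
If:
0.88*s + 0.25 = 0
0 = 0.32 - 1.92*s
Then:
No Solution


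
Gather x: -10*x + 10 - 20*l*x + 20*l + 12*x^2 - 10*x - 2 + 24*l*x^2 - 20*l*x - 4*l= 16*l + x^2*(24*l + 12) + x*(-40*l - 20) + 8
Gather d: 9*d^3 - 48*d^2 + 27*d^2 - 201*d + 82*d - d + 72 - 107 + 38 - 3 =9*d^3 - 21*d^2 - 120*d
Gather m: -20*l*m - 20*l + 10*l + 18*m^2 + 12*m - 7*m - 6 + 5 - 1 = -10*l + 18*m^2 + m*(5 - 20*l) - 2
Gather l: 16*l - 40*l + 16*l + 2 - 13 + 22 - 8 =3 - 8*l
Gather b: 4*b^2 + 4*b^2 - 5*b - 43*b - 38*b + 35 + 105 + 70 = 8*b^2 - 86*b + 210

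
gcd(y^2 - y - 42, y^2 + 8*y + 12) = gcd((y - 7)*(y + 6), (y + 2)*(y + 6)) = y + 6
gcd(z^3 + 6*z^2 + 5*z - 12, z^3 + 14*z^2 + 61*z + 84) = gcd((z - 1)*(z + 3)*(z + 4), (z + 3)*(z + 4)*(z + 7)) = z^2 + 7*z + 12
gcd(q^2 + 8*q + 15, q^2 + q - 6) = q + 3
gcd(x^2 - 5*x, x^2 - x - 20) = x - 5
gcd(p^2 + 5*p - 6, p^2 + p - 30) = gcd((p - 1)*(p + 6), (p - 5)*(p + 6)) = p + 6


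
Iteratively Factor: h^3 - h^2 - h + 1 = (h - 1)*(h^2 - 1) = (h - 1)*(h + 1)*(h - 1)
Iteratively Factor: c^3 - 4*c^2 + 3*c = (c - 3)*(c^2 - c) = c*(c - 3)*(c - 1)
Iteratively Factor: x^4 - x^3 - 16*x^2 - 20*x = (x - 5)*(x^3 + 4*x^2 + 4*x) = (x - 5)*(x + 2)*(x^2 + 2*x) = x*(x - 5)*(x + 2)*(x + 2)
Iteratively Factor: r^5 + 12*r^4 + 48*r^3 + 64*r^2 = (r + 4)*(r^4 + 8*r^3 + 16*r^2) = r*(r + 4)*(r^3 + 8*r^2 + 16*r) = r^2*(r + 4)*(r^2 + 8*r + 16) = r^2*(r + 4)^2*(r + 4)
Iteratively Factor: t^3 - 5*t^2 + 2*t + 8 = (t + 1)*(t^2 - 6*t + 8) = (t - 4)*(t + 1)*(t - 2)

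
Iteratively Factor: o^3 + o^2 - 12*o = (o)*(o^2 + o - 12) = o*(o + 4)*(o - 3)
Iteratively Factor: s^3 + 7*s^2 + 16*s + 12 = (s + 2)*(s^2 + 5*s + 6) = (s + 2)*(s + 3)*(s + 2)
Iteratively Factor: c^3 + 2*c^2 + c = (c + 1)*(c^2 + c) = (c + 1)^2*(c)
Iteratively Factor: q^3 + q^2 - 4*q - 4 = (q - 2)*(q^2 + 3*q + 2) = (q - 2)*(q + 2)*(q + 1)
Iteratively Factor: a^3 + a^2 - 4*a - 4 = (a + 2)*(a^2 - a - 2) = (a - 2)*(a + 2)*(a + 1)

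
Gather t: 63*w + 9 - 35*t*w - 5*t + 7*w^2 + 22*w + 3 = t*(-35*w - 5) + 7*w^2 + 85*w + 12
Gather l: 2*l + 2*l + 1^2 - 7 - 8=4*l - 14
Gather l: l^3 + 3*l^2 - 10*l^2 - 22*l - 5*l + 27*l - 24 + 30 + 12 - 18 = l^3 - 7*l^2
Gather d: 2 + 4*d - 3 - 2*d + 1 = 2*d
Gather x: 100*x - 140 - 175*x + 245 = 105 - 75*x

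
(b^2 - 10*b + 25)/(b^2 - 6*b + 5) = (b - 5)/(b - 1)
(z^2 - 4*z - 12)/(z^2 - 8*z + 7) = (z^2 - 4*z - 12)/(z^2 - 8*z + 7)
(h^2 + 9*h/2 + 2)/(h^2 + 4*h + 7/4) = 2*(h + 4)/(2*h + 7)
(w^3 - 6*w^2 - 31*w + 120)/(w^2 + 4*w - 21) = (w^2 - 3*w - 40)/(w + 7)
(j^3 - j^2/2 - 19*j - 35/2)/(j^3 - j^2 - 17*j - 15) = (j + 7/2)/(j + 3)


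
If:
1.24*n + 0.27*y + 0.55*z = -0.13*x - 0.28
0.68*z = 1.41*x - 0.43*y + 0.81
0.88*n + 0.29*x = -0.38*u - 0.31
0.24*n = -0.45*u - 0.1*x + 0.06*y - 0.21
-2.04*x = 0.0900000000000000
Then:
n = -0.47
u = 0.30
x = -0.04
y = 3.83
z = -1.32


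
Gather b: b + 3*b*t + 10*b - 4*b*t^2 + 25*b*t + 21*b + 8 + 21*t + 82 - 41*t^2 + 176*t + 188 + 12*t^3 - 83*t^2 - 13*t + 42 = b*(-4*t^2 + 28*t + 32) + 12*t^3 - 124*t^2 + 184*t + 320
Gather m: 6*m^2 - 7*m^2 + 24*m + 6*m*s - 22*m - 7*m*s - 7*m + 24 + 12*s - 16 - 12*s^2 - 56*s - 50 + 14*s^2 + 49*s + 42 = -m^2 + m*(-s - 5) + 2*s^2 + 5*s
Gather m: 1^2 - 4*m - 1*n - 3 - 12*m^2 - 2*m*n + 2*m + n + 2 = -12*m^2 + m*(-2*n - 2)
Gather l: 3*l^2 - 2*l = 3*l^2 - 2*l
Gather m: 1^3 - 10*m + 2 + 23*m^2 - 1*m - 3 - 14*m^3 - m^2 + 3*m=-14*m^3 + 22*m^2 - 8*m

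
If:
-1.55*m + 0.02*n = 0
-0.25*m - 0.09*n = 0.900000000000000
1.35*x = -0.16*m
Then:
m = -0.12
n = -9.65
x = 0.01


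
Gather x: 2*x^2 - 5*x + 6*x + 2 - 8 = 2*x^2 + x - 6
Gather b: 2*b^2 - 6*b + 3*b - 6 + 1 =2*b^2 - 3*b - 5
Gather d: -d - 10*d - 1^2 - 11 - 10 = -11*d - 22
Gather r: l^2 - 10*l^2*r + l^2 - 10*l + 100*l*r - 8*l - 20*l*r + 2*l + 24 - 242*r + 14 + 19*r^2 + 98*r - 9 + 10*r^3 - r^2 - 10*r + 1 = 2*l^2 - 16*l + 10*r^3 + 18*r^2 + r*(-10*l^2 + 80*l - 154) + 30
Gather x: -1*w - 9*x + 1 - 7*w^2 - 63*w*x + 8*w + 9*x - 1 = -7*w^2 - 63*w*x + 7*w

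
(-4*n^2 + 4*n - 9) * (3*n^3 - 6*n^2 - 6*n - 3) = -12*n^5 + 36*n^4 - 27*n^3 + 42*n^2 + 42*n + 27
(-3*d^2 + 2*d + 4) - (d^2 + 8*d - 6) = -4*d^2 - 6*d + 10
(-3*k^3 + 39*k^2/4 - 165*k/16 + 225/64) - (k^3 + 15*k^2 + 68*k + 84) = -4*k^3 - 21*k^2/4 - 1253*k/16 - 5151/64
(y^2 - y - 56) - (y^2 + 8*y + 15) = -9*y - 71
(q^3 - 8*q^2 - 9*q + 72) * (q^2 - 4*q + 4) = q^5 - 12*q^4 + 27*q^3 + 76*q^2 - 324*q + 288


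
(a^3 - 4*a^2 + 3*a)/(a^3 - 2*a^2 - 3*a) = (a - 1)/(a + 1)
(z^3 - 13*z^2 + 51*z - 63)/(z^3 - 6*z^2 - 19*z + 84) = (z - 3)/(z + 4)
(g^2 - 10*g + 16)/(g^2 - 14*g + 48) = (g - 2)/(g - 6)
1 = 1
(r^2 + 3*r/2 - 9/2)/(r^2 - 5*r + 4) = (2*r^2 + 3*r - 9)/(2*(r^2 - 5*r + 4))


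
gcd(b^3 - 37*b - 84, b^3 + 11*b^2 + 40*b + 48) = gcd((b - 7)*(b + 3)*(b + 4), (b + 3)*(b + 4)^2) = b^2 + 7*b + 12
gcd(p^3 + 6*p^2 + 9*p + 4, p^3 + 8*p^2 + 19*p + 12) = p^2 + 5*p + 4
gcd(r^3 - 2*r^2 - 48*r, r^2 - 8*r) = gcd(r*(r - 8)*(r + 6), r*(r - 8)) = r^2 - 8*r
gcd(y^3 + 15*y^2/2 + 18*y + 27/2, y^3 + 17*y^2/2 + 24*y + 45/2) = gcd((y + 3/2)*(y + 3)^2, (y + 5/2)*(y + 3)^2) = y^2 + 6*y + 9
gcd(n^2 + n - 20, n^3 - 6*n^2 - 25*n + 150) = n + 5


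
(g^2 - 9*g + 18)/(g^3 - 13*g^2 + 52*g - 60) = (g - 3)/(g^2 - 7*g + 10)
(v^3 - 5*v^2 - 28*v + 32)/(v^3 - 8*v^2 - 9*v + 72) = (v^2 + 3*v - 4)/(v^2 - 9)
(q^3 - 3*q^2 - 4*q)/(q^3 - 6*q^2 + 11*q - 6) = q*(q^2 - 3*q - 4)/(q^3 - 6*q^2 + 11*q - 6)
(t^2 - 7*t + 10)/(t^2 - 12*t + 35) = (t - 2)/(t - 7)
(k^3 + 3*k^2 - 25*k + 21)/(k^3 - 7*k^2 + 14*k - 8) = (k^2 + 4*k - 21)/(k^2 - 6*k + 8)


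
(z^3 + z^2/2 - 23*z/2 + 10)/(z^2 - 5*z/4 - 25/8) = 4*(z^2 + 3*z - 4)/(4*z + 5)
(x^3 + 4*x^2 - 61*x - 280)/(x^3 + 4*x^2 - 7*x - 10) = (x^2 - x - 56)/(x^2 - x - 2)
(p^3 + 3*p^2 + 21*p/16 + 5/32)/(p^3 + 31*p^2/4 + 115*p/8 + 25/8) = (p + 1/4)/(p + 5)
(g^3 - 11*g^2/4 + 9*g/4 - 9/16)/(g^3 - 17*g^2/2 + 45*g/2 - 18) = (8*g^2 - 10*g + 3)/(8*(g^2 - 7*g + 12))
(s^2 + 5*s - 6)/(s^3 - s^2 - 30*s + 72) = (s - 1)/(s^2 - 7*s + 12)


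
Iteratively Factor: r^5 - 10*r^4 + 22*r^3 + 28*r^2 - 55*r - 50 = (r - 5)*(r^4 - 5*r^3 - 3*r^2 + 13*r + 10) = (r - 5)*(r - 2)*(r^3 - 3*r^2 - 9*r - 5) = (r - 5)^2*(r - 2)*(r^2 + 2*r + 1) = (r - 5)^2*(r - 2)*(r + 1)*(r + 1)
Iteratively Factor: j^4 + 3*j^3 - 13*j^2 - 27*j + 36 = (j + 4)*(j^3 - j^2 - 9*j + 9) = (j - 1)*(j + 4)*(j^2 - 9) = (j - 3)*(j - 1)*(j + 4)*(j + 3)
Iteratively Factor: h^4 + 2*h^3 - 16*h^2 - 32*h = (h)*(h^3 + 2*h^2 - 16*h - 32) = h*(h + 2)*(h^2 - 16) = h*(h + 2)*(h + 4)*(h - 4)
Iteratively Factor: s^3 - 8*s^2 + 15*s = (s - 5)*(s^2 - 3*s) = (s - 5)*(s - 3)*(s)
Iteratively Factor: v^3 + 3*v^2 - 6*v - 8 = (v + 4)*(v^2 - v - 2) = (v - 2)*(v + 4)*(v + 1)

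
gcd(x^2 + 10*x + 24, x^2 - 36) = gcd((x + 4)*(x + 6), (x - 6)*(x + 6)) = x + 6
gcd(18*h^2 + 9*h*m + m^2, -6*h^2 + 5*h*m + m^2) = 6*h + m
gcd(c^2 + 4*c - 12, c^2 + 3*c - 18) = c + 6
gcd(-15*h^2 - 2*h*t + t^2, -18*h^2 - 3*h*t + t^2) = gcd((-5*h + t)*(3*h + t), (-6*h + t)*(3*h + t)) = 3*h + t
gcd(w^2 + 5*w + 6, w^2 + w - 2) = w + 2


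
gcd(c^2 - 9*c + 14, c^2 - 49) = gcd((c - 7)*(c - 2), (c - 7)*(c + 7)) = c - 7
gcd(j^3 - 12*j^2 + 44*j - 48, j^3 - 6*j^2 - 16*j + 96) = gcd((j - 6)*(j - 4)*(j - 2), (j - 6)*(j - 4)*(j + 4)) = j^2 - 10*j + 24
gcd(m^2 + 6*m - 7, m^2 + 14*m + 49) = m + 7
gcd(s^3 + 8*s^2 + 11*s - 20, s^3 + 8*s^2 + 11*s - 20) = s^3 + 8*s^2 + 11*s - 20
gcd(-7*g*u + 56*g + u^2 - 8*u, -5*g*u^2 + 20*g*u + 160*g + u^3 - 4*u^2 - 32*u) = u - 8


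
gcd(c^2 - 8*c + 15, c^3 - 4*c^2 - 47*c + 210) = c - 5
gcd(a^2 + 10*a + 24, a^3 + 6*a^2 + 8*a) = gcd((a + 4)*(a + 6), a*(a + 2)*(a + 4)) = a + 4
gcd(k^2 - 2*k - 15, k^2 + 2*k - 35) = k - 5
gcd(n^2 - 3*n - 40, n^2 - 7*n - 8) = n - 8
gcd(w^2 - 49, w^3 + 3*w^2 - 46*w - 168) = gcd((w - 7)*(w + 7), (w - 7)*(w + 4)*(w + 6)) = w - 7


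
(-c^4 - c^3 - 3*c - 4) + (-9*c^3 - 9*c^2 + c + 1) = -c^4 - 10*c^3 - 9*c^2 - 2*c - 3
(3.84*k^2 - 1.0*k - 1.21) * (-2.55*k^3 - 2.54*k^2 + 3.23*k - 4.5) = -9.792*k^5 - 7.2036*k^4 + 18.0287*k^3 - 17.4366*k^2 + 0.5917*k + 5.445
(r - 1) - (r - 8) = 7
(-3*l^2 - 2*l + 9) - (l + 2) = -3*l^2 - 3*l + 7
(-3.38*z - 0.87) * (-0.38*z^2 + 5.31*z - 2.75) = 1.2844*z^3 - 17.6172*z^2 + 4.6753*z + 2.3925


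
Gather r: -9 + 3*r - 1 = 3*r - 10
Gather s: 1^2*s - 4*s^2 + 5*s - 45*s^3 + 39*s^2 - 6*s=-45*s^3 + 35*s^2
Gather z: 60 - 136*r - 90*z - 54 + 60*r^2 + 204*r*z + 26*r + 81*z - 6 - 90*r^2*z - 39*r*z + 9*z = 60*r^2 - 110*r + z*(-90*r^2 + 165*r)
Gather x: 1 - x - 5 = -x - 4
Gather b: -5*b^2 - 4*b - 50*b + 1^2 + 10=-5*b^2 - 54*b + 11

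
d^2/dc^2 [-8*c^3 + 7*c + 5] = -48*c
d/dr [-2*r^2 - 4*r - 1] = -4*r - 4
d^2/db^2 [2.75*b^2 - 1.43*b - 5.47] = 5.50000000000000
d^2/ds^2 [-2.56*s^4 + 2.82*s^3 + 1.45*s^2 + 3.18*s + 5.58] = -30.72*s^2 + 16.92*s + 2.9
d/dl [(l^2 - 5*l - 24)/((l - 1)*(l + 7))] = (11*l^2 + 34*l + 179)/(l^4 + 12*l^3 + 22*l^2 - 84*l + 49)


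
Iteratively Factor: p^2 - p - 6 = (p - 3)*(p + 2)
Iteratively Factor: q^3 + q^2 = (q)*(q^2 + q) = q^2*(q + 1)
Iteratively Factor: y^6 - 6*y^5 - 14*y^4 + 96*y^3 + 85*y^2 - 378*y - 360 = (y + 2)*(y^5 - 8*y^4 + 2*y^3 + 92*y^2 - 99*y - 180) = (y - 4)*(y + 2)*(y^4 - 4*y^3 - 14*y^2 + 36*y + 45) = (y - 4)*(y - 3)*(y + 2)*(y^3 - y^2 - 17*y - 15) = (y - 4)*(y - 3)*(y + 1)*(y + 2)*(y^2 - 2*y - 15) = (y - 5)*(y - 4)*(y - 3)*(y + 1)*(y + 2)*(y + 3)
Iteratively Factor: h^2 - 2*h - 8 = (h + 2)*(h - 4)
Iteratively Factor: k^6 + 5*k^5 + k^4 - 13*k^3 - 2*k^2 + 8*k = (k - 1)*(k^5 + 6*k^4 + 7*k^3 - 6*k^2 - 8*k) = (k - 1)*(k + 2)*(k^4 + 4*k^3 - k^2 - 4*k) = (k - 1)*(k + 2)*(k + 4)*(k^3 - k) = k*(k - 1)*(k + 2)*(k + 4)*(k^2 - 1) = k*(k - 1)*(k + 1)*(k + 2)*(k + 4)*(k - 1)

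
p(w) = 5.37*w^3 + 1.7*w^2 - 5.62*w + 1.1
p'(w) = 16.11*w^2 + 3.4*w - 5.62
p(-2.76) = -83.34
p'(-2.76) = 107.72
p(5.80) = 1073.44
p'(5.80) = 556.04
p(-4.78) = -519.68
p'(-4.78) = 346.22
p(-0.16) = 2.02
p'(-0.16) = -5.75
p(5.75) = 1045.88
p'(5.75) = 546.57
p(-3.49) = -186.85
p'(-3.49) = 178.74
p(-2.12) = -30.51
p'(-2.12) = 59.58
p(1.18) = 5.66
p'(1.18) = 20.82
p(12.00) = 9457.82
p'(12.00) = 2355.02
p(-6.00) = -1063.90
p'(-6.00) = 553.94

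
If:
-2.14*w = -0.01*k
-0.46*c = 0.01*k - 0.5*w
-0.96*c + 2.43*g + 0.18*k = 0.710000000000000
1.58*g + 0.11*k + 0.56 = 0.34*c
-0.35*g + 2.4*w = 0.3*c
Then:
No Solution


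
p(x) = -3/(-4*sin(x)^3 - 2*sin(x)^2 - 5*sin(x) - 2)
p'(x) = -3*(12*sin(x)^2*cos(x) + 4*sin(x)*cos(x) + 5*cos(x))/(-4*sin(x)^3 - 2*sin(x)^2 - 5*sin(x) - 2)^2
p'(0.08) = -2.77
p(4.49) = -0.64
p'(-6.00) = -1.53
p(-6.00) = 0.82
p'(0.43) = -1.07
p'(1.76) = 0.07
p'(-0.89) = -2.64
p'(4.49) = 0.38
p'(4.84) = -0.20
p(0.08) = 1.24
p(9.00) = 0.64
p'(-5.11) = -0.17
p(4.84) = -0.61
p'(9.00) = 1.08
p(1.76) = 0.24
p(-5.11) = 0.26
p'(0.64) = -0.65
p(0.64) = 0.46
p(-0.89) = -1.17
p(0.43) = 0.64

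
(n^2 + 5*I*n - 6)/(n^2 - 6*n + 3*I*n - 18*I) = (n + 2*I)/(n - 6)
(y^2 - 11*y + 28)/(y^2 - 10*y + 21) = (y - 4)/(y - 3)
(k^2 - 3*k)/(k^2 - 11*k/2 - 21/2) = 2*k*(3 - k)/(-2*k^2 + 11*k + 21)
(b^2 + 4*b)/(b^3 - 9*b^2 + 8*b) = (b + 4)/(b^2 - 9*b + 8)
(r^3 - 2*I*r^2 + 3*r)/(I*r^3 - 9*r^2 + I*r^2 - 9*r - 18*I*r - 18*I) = r*(-I*r^2 - 2*r - 3*I)/(r^3 + r^2*(1 + 9*I) + 9*r*(-2 + I) - 18)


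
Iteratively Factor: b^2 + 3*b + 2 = (b + 2)*(b + 1)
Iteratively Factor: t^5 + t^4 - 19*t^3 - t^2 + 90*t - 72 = (t - 3)*(t^4 + 4*t^3 - 7*t^2 - 22*t + 24) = (t - 3)*(t + 4)*(t^3 - 7*t + 6) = (t - 3)*(t - 2)*(t + 4)*(t^2 + 2*t - 3) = (t - 3)*(t - 2)*(t + 3)*(t + 4)*(t - 1)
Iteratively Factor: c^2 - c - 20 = (c - 5)*(c + 4)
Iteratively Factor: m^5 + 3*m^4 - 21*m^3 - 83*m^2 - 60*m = (m + 4)*(m^4 - m^3 - 17*m^2 - 15*m) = (m - 5)*(m + 4)*(m^3 + 4*m^2 + 3*m) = (m - 5)*(m + 1)*(m + 4)*(m^2 + 3*m) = m*(m - 5)*(m + 1)*(m + 4)*(m + 3)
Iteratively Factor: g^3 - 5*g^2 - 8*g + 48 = (g - 4)*(g^2 - g - 12) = (g - 4)^2*(g + 3)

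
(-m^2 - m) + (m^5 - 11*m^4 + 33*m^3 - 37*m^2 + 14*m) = m^5 - 11*m^4 + 33*m^3 - 38*m^2 + 13*m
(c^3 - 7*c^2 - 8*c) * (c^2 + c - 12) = c^5 - 6*c^4 - 27*c^3 + 76*c^2 + 96*c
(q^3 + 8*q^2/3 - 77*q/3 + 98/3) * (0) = 0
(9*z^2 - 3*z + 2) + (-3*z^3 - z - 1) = -3*z^3 + 9*z^2 - 4*z + 1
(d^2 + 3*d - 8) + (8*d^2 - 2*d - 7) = 9*d^2 + d - 15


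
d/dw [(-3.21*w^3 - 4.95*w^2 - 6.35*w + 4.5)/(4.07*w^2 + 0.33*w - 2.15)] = (-13.0647*w^4 - 2.1186*w^3 + 44.9155*w^2 - 15.345*w + 12.1675)/(16.5649*w^4 + 2.6862*w^3 - 17.3921*w^2 - 1.419*w + 4.6225)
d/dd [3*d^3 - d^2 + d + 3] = 9*d^2 - 2*d + 1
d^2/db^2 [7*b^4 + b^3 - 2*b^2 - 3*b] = 84*b^2 + 6*b - 4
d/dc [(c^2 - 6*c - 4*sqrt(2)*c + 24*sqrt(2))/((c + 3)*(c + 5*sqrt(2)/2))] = (18*c^2 + 13*sqrt(2)*c^2 - 66*sqrt(2)*c - 360 - 234*sqrt(2))/(2*c^4 + 12*c^3 + 10*sqrt(2)*c^3 + 43*c^2 + 60*sqrt(2)*c^2 + 90*sqrt(2)*c + 150*c + 225)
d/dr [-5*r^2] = -10*r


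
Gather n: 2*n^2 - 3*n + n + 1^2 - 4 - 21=2*n^2 - 2*n - 24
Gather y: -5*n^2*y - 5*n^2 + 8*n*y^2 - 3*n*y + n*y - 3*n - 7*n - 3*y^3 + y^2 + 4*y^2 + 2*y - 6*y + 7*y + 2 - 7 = -5*n^2 - 10*n - 3*y^3 + y^2*(8*n + 5) + y*(-5*n^2 - 2*n + 3) - 5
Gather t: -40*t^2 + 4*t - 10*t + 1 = -40*t^2 - 6*t + 1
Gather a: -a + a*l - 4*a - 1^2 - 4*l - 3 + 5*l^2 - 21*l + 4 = a*(l - 5) + 5*l^2 - 25*l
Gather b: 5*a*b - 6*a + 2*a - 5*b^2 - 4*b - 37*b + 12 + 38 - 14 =-4*a - 5*b^2 + b*(5*a - 41) + 36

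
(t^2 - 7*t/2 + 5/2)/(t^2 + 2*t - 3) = (t - 5/2)/(t + 3)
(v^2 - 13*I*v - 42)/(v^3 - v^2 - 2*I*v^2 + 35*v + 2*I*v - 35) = (v - 6*I)/(v^2 + v*(-1 + 5*I) - 5*I)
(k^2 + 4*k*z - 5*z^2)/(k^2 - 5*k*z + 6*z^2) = (k^2 + 4*k*z - 5*z^2)/(k^2 - 5*k*z + 6*z^2)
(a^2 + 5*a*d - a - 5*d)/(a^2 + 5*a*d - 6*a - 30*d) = (a - 1)/(a - 6)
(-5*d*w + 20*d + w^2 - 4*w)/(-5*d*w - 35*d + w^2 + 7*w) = (w - 4)/(w + 7)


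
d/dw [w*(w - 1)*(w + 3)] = 3*w^2 + 4*w - 3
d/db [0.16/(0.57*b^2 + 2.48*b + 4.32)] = (-0.1824*b - 0.3968)/(0.57*b^2 + 2.48*b + 4.32)^2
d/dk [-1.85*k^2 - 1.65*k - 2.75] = -3.7*k - 1.65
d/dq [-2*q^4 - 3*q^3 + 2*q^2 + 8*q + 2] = -8*q^3 - 9*q^2 + 4*q + 8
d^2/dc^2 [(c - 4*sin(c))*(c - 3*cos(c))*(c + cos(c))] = 4*c^2*sin(c) + 2*c^2*cos(c) + 8*c*sin(c) - 16*c*sin(2*c) - 16*c*cos(c) + 6*c*cos(2*c) + 6*c - 11*sin(c) + 6*sin(2*c) - 27*sin(3*c) - 4*cos(c) + 16*cos(2*c)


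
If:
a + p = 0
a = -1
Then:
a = -1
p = 1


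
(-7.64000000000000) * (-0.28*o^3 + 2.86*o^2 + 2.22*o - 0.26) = 2.1392*o^3 - 21.8504*o^2 - 16.9608*o + 1.9864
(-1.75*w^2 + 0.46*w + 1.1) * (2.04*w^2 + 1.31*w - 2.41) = -3.57*w^4 - 1.3541*w^3 + 7.0641*w^2 + 0.3324*w - 2.651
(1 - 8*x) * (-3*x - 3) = 24*x^2 + 21*x - 3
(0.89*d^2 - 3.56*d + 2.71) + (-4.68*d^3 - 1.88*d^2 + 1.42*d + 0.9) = -4.68*d^3 - 0.99*d^2 - 2.14*d + 3.61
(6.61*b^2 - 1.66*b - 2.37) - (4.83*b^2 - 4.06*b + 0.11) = 1.78*b^2 + 2.4*b - 2.48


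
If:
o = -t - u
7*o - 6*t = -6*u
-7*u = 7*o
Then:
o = 0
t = 0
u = 0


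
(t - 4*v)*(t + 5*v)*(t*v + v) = t^3*v + t^2*v^2 + t^2*v - 20*t*v^3 + t*v^2 - 20*v^3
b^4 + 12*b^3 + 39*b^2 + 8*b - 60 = (b - 1)*(b + 2)*(b + 5)*(b + 6)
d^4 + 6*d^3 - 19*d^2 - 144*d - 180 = (d - 5)*(d + 2)*(d + 3)*(d + 6)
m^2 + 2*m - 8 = (m - 2)*(m + 4)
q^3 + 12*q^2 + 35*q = q*(q + 5)*(q + 7)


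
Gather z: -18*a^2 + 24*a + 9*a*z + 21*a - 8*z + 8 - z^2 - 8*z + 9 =-18*a^2 + 45*a - z^2 + z*(9*a - 16) + 17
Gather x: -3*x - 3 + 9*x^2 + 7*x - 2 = 9*x^2 + 4*x - 5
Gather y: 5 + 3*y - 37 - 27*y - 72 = -24*y - 104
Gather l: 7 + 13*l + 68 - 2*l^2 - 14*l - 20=-2*l^2 - l + 55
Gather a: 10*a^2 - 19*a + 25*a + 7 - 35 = 10*a^2 + 6*a - 28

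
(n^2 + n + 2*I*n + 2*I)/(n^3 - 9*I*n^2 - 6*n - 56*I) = (n + 1)/(n^2 - 11*I*n - 28)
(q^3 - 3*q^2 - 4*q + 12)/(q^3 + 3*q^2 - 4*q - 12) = (q - 3)/(q + 3)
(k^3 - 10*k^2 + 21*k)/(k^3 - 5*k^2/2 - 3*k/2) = 2*(k - 7)/(2*k + 1)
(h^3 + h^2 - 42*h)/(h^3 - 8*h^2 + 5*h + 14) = h*(h^2 + h - 42)/(h^3 - 8*h^2 + 5*h + 14)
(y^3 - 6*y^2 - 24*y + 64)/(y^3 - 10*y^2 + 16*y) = (y + 4)/y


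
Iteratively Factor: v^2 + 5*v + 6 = (v + 3)*(v + 2)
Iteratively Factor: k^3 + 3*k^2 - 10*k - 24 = (k + 2)*(k^2 + k - 12) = (k + 2)*(k + 4)*(k - 3)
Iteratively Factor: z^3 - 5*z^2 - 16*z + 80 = (z + 4)*(z^2 - 9*z + 20) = (z - 4)*(z + 4)*(z - 5)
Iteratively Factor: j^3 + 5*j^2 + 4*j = (j)*(j^2 + 5*j + 4) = j*(j + 4)*(j + 1)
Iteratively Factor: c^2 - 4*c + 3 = (c - 3)*(c - 1)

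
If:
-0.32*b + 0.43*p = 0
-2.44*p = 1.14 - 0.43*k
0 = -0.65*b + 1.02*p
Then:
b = 0.00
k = 2.65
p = 0.00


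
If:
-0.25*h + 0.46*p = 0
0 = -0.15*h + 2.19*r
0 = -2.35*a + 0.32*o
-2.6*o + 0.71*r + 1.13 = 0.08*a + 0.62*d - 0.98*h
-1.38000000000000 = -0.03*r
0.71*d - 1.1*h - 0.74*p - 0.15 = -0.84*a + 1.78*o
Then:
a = -6.34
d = 1311.99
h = 671.60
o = -46.53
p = 365.00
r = 46.00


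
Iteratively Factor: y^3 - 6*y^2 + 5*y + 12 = (y - 3)*(y^2 - 3*y - 4) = (y - 4)*(y - 3)*(y + 1)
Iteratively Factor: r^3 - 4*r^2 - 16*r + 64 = (r + 4)*(r^2 - 8*r + 16) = (r - 4)*(r + 4)*(r - 4)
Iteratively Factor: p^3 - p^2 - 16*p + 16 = (p + 4)*(p^2 - 5*p + 4) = (p - 4)*(p + 4)*(p - 1)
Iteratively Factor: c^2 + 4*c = (c)*(c + 4)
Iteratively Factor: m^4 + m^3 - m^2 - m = (m + 1)*(m^3 - m) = (m + 1)^2*(m^2 - m) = m*(m + 1)^2*(m - 1)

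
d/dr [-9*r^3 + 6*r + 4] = 6 - 27*r^2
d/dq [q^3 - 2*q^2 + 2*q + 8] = 3*q^2 - 4*q + 2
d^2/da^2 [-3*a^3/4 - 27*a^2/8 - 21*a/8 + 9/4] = -9*a/2 - 27/4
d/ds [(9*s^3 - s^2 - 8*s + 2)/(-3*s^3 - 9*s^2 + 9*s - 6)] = (-28*s^4 + 38*s^3 - 75*s^2 + 16*s + 10)/(3*(s^6 + 6*s^5 + 3*s^4 - 14*s^3 + 21*s^2 - 12*s + 4))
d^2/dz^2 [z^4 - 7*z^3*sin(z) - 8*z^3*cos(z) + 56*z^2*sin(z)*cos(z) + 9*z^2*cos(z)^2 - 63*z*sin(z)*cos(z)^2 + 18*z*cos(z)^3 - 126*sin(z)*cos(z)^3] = 7*z^3*sin(z) + 8*z^3*cos(z) + 48*z^2*sin(z) - 112*z^2*sin(2*z) - 42*z^2*cos(z) - 18*z^2*cos(2*z) + 12*z^2 - 105*z*sin(z)/4 - 36*z*sin(2*z) + 567*z*sin(3*z)/4 - 123*z*cos(z)/2 + 224*z*cos(2*z) - 81*z*cos(3*z)/2 - 27*sin(z) + 182*sin(2*z) - 27*sin(3*z) + 252*sin(4*z) - 63*cos(z)/2 + 9*cos(2*z) - 189*cos(3*z)/2 + 9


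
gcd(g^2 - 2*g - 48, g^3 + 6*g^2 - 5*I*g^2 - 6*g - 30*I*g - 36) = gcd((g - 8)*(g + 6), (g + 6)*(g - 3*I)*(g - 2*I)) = g + 6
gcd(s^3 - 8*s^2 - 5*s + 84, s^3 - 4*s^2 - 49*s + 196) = s^2 - 11*s + 28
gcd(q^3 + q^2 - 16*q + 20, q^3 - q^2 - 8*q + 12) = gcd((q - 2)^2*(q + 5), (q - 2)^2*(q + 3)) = q^2 - 4*q + 4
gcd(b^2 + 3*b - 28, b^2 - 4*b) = b - 4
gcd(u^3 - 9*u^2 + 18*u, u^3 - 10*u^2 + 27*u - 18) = u^2 - 9*u + 18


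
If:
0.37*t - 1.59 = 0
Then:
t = 4.30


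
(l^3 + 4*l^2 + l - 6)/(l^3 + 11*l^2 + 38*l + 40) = (l^2 + 2*l - 3)/(l^2 + 9*l + 20)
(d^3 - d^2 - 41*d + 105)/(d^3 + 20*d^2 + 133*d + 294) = (d^2 - 8*d + 15)/(d^2 + 13*d + 42)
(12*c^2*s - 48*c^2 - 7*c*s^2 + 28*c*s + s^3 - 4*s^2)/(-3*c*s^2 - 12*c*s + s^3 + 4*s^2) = (-4*c*s + 16*c + s^2 - 4*s)/(s*(s + 4))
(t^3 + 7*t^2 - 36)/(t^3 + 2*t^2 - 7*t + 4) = (t^3 + 7*t^2 - 36)/(t^3 + 2*t^2 - 7*t + 4)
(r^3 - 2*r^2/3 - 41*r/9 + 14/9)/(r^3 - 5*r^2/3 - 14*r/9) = (3*r^2 + 5*r - 2)/(r*(3*r + 2))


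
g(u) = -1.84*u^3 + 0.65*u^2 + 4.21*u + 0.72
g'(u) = -5.52*u^2 + 1.3*u + 4.21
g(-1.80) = 5.98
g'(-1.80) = -16.01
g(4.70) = -156.17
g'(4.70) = -111.62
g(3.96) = -86.68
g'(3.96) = -77.20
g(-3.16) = 51.97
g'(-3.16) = -55.02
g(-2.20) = 14.20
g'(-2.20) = -25.37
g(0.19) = 1.53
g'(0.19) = 4.26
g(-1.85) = 6.81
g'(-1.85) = -17.09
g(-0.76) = -1.30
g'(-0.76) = 0.03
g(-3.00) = 43.62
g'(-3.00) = -49.37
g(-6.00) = 396.30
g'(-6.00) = -202.31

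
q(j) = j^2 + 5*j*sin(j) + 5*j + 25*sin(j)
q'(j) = 5*j*cos(j) + 2*j + 5*sin(j) + 25*cos(j) + 5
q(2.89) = 32.62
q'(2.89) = -26.18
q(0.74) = 23.60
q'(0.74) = 31.05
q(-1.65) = -22.22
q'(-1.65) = -4.61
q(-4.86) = 0.01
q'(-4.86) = 0.33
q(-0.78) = -18.13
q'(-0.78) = 14.92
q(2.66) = 38.12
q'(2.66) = -21.31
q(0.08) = 2.44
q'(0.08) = 30.88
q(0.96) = 30.13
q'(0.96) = 28.11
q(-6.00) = 4.60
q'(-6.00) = -10.40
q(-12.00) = 65.22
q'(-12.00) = -45.85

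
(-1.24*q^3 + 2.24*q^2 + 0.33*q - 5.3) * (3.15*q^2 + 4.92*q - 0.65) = -3.906*q^5 + 0.9552*q^4 + 12.8663*q^3 - 16.5274*q^2 - 26.2905*q + 3.445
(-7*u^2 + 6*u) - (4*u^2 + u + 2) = -11*u^2 + 5*u - 2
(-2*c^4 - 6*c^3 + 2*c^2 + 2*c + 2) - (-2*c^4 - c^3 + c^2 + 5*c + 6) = -5*c^3 + c^2 - 3*c - 4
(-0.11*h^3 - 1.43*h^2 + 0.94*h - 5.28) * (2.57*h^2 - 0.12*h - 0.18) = -0.2827*h^5 - 3.6619*h^4 + 2.6072*h^3 - 13.425*h^2 + 0.4644*h + 0.9504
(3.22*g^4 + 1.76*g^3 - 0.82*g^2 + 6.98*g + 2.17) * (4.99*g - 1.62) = 16.0678*g^5 + 3.566*g^4 - 6.943*g^3 + 36.1586*g^2 - 0.4793*g - 3.5154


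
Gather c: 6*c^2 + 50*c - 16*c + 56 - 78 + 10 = 6*c^2 + 34*c - 12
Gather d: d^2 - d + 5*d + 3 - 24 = d^2 + 4*d - 21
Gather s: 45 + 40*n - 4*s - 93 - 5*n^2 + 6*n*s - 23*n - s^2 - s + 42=-5*n^2 + 17*n - s^2 + s*(6*n - 5) - 6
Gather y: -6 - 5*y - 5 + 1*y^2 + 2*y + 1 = y^2 - 3*y - 10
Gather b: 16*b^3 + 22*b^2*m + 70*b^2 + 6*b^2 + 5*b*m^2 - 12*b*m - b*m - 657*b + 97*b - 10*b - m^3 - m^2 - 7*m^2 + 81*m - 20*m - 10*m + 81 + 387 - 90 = 16*b^3 + b^2*(22*m + 76) + b*(5*m^2 - 13*m - 570) - m^3 - 8*m^2 + 51*m + 378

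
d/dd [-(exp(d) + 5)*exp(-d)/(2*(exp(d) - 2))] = (exp(2*d) + 10*exp(d) - 10)*exp(-d)/(2*(exp(2*d) - 4*exp(d) + 4))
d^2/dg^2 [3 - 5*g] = 0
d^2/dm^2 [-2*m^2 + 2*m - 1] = -4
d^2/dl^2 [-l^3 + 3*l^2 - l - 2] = 6 - 6*l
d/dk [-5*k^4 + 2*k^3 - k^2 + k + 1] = -20*k^3 + 6*k^2 - 2*k + 1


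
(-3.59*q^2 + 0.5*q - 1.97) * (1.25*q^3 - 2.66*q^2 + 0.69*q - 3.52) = -4.4875*q^5 + 10.1744*q^4 - 6.2696*q^3 + 18.222*q^2 - 3.1193*q + 6.9344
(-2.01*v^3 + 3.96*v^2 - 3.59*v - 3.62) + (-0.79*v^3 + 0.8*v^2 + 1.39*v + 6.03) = -2.8*v^3 + 4.76*v^2 - 2.2*v + 2.41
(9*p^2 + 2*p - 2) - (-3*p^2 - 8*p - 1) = 12*p^2 + 10*p - 1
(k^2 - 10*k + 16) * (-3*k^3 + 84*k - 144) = -3*k^5 + 30*k^4 + 36*k^3 - 984*k^2 + 2784*k - 2304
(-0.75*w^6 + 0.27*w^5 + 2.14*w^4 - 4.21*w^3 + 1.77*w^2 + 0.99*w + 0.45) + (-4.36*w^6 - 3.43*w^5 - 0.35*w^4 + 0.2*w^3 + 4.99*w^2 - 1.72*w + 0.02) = -5.11*w^6 - 3.16*w^5 + 1.79*w^4 - 4.01*w^3 + 6.76*w^2 - 0.73*w + 0.47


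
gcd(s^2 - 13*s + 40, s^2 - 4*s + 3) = 1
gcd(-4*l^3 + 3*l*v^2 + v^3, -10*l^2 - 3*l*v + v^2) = 2*l + v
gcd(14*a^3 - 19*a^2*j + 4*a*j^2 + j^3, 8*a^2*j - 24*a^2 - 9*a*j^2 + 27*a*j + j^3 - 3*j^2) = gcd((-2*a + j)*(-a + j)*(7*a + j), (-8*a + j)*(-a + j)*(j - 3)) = a - j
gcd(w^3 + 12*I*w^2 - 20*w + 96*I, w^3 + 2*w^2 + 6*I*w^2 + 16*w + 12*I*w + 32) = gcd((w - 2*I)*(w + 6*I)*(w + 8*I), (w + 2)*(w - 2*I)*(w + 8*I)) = w^2 + 6*I*w + 16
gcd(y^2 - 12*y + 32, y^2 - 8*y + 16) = y - 4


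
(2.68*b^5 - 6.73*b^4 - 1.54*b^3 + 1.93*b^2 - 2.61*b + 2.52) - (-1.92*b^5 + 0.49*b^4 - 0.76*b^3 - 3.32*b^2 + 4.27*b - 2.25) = 4.6*b^5 - 7.22*b^4 - 0.78*b^3 + 5.25*b^2 - 6.88*b + 4.77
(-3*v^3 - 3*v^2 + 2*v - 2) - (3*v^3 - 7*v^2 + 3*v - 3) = -6*v^3 + 4*v^2 - v + 1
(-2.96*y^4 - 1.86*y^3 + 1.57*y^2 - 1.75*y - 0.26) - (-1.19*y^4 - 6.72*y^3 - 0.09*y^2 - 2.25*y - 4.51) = -1.77*y^4 + 4.86*y^3 + 1.66*y^2 + 0.5*y + 4.25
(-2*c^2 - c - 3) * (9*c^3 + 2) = -18*c^5 - 9*c^4 - 27*c^3 - 4*c^2 - 2*c - 6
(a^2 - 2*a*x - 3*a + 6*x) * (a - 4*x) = a^3 - 6*a^2*x - 3*a^2 + 8*a*x^2 + 18*a*x - 24*x^2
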